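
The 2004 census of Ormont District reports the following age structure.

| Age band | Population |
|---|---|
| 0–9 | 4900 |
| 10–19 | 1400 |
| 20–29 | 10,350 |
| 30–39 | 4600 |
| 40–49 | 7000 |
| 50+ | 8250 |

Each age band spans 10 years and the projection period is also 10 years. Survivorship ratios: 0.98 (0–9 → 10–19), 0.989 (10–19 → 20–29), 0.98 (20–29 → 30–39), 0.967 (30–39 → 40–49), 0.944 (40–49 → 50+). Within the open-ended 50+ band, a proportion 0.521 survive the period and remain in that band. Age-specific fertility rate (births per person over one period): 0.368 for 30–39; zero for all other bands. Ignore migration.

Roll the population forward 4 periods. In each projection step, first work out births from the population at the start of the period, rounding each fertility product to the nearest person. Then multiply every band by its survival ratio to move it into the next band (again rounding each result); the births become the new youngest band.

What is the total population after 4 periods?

20673

Period 1.
Births: 4600 × 0.368 = 1693
10–19: 4900 × 0.98 = 4802
20–29: 1400 × 0.989 = 1385
30–39: 10350 × 0.98 = 10143
40–49: 4600 × 0.967 = 4448
50+: 7000 × 0.944 + 8250 × 0.521 = 6608 + 4298 = 10906
Population now: 0–9=1693, 10–19=4802, 20–29=1385, 30–39=10143, 40–49=4448, 50+=10906
Period 2.
Births: 10143 × 0.368 = 3733
10–19: 1693 × 0.98 = 1659
20–29: 4802 × 0.989 = 4749
30–39: 1385 × 0.98 = 1357
40–49: 10143 × 0.967 = 9808
50+: 4448 × 0.944 + 10906 × 0.521 = 4199 + 5682 = 9881
Population now: 0–9=3733, 10–19=1659, 20–29=4749, 30–39=1357, 40–49=9808, 50+=9881
Period 3.
Births: 1357 × 0.368 = 499
10–19: 3733 × 0.98 = 3658
20–29: 1659 × 0.989 = 1641
30–39: 4749 × 0.98 = 4654
40–49: 1357 × 0.967 = 1312
50+: 9808 × 0.944 + 9881 × 0.521 = 9259 + 5148 = 14407
Population now: 0–9=499, 10–19=3658, 20–29=1641, 30–39=4654, 40–49=1312, 50+=14407
Period 4.
Births: 4654 × 0.368 = 1713
10–19: 499 × 0.98 = 489
20–29: 3658 × 0.989 = 3618
30–39: 1641 × 0.98 = 1608
40–49: 4654 × 0.967 = 4500
50+: 1312 × 0.944 + 14407 × 0.521 = 1239 + 7506 = 8745
Population now: 0–9=1713, 10–19=489, 20–29=3618, 30–39=1608, 40–49=4500, 50+=8745
Total after period 4: 1713 + 489 + 3618 + 1608 + 4500 + 8745 = 20673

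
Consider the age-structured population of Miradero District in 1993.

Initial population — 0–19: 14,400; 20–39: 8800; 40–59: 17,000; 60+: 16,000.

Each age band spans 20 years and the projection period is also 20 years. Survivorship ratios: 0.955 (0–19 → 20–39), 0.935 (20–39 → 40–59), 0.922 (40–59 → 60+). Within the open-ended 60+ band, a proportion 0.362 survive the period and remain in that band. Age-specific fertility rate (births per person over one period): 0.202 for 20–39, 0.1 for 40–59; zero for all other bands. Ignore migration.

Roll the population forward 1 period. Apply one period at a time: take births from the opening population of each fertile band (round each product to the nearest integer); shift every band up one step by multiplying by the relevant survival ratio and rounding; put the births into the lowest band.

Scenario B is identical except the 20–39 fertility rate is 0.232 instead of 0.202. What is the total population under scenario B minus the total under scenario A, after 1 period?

Numbering the bands 1..4 from youngest to oldest:
— Period 1 —
Births: 8800 * 0.202 = 1778, 17000 * 0.1 = 1700 → 3478
Band 2: 14400 * 0.955 = 13752
Band 3: 8800 * 0.935 = 8228
Band 4: 17000 * 0.922 + 16000 * 0.362 = 15674 + 5792 = 21466
Giving 3478 / 13752 / 8228 / 21466.
Scenario A total after 1 period: 46924
Scenario B projection —
— Period 1 —
Births: 8800 * 0.232 = 2042, 17000 * 0.1 = 1700 → 3742
Band 2: 14400 * 0.955 = 13752
Band 3: 8800 * 0.935 = 8228
Band 4: 17000 * 0.922 + 16000 * 0.362 = 15674 + 5792 = 21466
Giving 3742 / 13752 / 8228 / 21466.
Scenario B total after 1 period: 47188
Difference B − A = 47188 − 46924 = 264

264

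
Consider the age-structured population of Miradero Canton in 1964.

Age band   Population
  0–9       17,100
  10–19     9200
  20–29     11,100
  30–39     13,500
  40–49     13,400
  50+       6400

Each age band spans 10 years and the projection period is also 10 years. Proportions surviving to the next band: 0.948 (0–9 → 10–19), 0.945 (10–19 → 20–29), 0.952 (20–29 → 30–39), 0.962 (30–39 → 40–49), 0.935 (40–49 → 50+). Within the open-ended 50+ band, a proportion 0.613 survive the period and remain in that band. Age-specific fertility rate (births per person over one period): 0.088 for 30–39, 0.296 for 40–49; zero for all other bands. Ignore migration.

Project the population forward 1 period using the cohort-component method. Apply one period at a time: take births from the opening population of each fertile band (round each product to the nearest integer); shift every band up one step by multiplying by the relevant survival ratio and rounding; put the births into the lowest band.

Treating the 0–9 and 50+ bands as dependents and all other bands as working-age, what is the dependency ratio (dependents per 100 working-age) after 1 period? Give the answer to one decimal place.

44.6

Period 1:
Births: 13500 × 0.088 = 1188  |  13400 × 0.296 = 3966 → total 5154
10–19: 17100 × 0.948 = 16211
20–29: 9200 × 0.945 = 8694
30–39: 11100 × 0.952 = 10567
40–49: 13500 × 0.962 = 12987
50+: 13400 × 0.935 + 6400 × 0.613 = 12529 + 3923 = 16452
Population now: 0–9=5154, 10–19=16211, 20–29=8694, 30–39=10567, 40–49=12987, 50+=16452
Dependents (band 0–9 + band 50+) = 5154 + 16452 = 21606; working-age = 48459; ratio = 21606/48459 × 100 = 44.6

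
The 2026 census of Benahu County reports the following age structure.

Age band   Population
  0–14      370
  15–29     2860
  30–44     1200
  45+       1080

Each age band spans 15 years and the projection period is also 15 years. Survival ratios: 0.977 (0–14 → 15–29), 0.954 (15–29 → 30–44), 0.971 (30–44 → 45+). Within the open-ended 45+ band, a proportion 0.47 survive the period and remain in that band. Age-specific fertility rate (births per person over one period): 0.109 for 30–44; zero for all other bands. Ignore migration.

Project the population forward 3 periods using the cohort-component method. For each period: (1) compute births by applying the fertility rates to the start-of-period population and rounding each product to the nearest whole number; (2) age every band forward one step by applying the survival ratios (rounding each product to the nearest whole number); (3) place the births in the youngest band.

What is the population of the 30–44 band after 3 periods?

122

(Groups numbered youngest = 1 to oldest = 4.)
Period 1:
Births: 1200 * 0.109 = 131
Group 2: 370 * 0.977 = 361
Group 3: 2860 * 0.954 = 2728
Group 4: 1200 * 0.971 + 1080 * 0.47 = 1165 + 508 = 1673
Giving 131 / 361 / 2728 / 1673.
Period 2:
Births: 2728 * 0.109 = 297
Group 2: 131 * 0.977 = 128
Group 3: 361 * 0.954 = 344
Group 4: 2728 * 0.971 + 1673 * 0.47 = 2649 + 786 = 3435
Giving 297 / 128 / 344 / 3435.
Period 3:
Births: 344 * 0.109 = 37
Group 2: 297 * 0.977 = 290
Group 3: 128 * 0.954 = 122
Group 4: 344 * 0.971 + 3435 * 0.47 = 334 + 1614 = 1948
Giving 37 / 290 / 122 / 1948.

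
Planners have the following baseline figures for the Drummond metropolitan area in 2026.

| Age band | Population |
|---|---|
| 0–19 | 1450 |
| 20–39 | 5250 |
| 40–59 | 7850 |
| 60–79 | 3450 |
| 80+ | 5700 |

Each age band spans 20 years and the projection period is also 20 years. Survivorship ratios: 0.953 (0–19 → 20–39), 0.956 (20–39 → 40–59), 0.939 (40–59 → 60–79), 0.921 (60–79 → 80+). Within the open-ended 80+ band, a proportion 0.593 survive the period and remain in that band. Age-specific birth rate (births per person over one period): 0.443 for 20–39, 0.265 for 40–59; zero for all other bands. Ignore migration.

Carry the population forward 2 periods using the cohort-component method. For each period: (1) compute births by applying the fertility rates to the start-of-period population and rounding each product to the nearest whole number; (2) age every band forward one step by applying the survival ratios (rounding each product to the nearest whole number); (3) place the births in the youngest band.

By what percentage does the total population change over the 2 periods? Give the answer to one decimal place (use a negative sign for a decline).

Period 1:
Births: 5250 × 0.443 = 2326  |  7850 × 0.265 = 2080 — total 4406
20–39: 1450 × 0.953 = 1382
40–59: 5250 × 0.956 = 5019
60–79: 7850 × 0.939 = 7371
80+: 3450 × 0.921 + 5700 × 0.593 = 3177 + 3380 = 6557
→ [4406, 1382, 5019, 7371, 6557]
Period 2:
Births: 1382 × 0.443 = 612  |  5019 × 0.265 = 1330 — total 1942
20–39: 4406 × 0.953 = 4199
40–59: 1382 × 0.956 = 1321
60–79: 5019 × 0.939 = 4713
80+: 7371 × 0.921 + 6557 × 0.593 = 6789 + 3888 = 10677
→ [1942, 4199, 1321, 4713, 10677]
Total: 23700 → 22852; change = -848; percentage change = -3.6%

-3.6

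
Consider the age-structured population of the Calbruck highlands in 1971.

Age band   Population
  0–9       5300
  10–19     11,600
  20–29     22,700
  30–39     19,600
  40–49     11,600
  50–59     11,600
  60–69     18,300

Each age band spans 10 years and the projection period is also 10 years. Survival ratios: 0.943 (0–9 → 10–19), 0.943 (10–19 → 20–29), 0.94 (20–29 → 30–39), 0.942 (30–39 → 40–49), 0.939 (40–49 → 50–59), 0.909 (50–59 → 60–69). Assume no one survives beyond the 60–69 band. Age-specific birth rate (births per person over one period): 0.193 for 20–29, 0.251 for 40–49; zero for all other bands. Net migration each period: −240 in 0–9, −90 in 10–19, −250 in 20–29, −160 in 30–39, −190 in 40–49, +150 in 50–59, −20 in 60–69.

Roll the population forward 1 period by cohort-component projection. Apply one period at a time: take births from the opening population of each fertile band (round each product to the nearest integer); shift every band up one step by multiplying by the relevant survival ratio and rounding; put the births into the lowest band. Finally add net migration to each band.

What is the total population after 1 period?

(Groups numbered youngest = 1 to oldest = 7.)
[period 1]
Births: 22700 × 0.193 = 4381 ; 11600 × 0.251 = 2912 ⇒ total 7293
Group 2: 5300 × 0.943 = 4998
Group 3: 11600 × 0.943 = 10939
Group 4: 22700 × 0.94 = 21338
Group 5: 19600 × 0.942 = 18463
Group 6: 11600 × 0.939 = 10892
Group 7: 11600 × 0.909 = 10544
Net migration: Group 1 − 240 → 7053; Group 2 − 90 → 4908; Group 3 − 250 → 10689; Group 4 − 160 → 21178; Group 5 − 190 → 18273; Group 6 + 150 → 11042; Group 7 − 20 → 10524
Giving 7053 / 4908 / 10689 / 21178 / 18273 / 11042 / 10524.
Total after period 1: 7053 + 4908 + 10689 + 21178 + 18273 + 11042 + 10524 = 83667

83667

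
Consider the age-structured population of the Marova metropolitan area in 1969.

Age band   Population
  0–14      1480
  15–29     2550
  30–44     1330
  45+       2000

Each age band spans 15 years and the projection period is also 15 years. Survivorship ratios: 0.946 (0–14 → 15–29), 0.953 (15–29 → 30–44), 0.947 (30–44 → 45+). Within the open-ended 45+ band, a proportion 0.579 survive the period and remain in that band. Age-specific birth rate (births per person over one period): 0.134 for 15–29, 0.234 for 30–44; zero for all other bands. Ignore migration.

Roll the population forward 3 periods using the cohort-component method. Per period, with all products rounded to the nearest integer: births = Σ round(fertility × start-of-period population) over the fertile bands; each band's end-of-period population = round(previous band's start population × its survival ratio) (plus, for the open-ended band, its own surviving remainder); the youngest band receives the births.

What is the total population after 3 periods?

5106

(Bands numbered youngest = 1 to oldest = 4.)
Period 1.
Births: 2550 × 0.134 = 342  |  1330 × 0.234 = 311 ⇒ total 653
Band 2: 1480 × 0.946 = 1400
Band 3: 2550 × 0.953 = 2430
Band 4: 1330 × 0.947 + 2000 × 0.579 = 1260 + 1158 = 2418
Population now: 0–14=653, 15–29=1400, 30–44=2430, 45+=2418
Period 2.
Births: 1400 × 0.134 = 188  |  2430 × 0.234 = 569 ⇒ total 757
Band 2: 653 × 0.946 = 618
Band 3: 1400 × 0.953 = 1334
Band 4: 2430 × 0.947 + 2418 × 0.579 = 2301 + 1400 = 3701
Population now: 0–14=757, 15–29=618, 30–44=1334, 45+=3701
Period 3.
Births: 618 × 0.134 = 83  |  1334 × 0.234 = 312 ⇒ total 395
Band 2: 757 × 0.946 = 716
Band 3: 618 × 0.953 = 589
Band 4: 1334 × 0.947 + 3701 × 0.579 = 1263 + 2143 = 3406
Population now: 0–14=395, 15–29=716, 30–44=589, 45+=3406
Total after period 3: 395 + 716 + 589 + 3406 = 5106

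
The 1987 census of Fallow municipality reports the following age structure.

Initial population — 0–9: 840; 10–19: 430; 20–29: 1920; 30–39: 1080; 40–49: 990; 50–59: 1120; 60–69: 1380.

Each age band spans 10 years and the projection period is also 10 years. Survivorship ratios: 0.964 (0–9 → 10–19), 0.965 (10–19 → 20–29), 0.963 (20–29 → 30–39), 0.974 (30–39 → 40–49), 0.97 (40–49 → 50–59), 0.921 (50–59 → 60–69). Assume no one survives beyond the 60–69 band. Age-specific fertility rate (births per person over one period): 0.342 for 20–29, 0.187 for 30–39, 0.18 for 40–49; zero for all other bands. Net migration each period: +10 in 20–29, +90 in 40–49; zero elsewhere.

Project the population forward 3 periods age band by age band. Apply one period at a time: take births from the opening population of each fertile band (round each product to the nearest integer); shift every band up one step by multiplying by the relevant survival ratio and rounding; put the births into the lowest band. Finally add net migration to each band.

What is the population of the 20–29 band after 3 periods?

975

Call the bands 1 to 7, youngest first.
After projecting period 1:
Births: 1920 * 0.342 = 657, 1080 * 0.187 = 202, 990 * 0.18 = 178 → 1037
Band 2: 840 * 0.964 = 810
Band 3: 430 * 0.965 = 415
Band 4: 1920 * 0.963 = 1849
Band 5: 1080 * 0.974 = 1052
Band 6: 990 * 0.97 = 960
Band 7: 1120 * 0.921 = 1032
Net migration: Band 3 + 10 → 425; Band 5 + 90 → 1142
Population now: 0–9=1037, 10–19=810, 20–29=425, 30–39=1849, 40–49=1142, 50–59=960, 60–69=1032
After projecting period 2:
Births: 425 * 0.342 = 145, 1849 * 0.187 = 346, 1142 * 0.18 = 206 → 697
Band 2: 1037 * 0.964 = 1000
Band 3: 810 * 0.965 = 782
Band 4: 425 * 0.963 = 409
Band 5: 1849 * 0.974 = 1801
Band 6: 1142 * 0.97 = 1108
Band 7: 960 * 0.921 = 884
Net migration: Band 3 + 10 → 792; Band 5 + 90 → 1891
Population now: 0–9=697, 10–19=1000, 20–29=792, 30–39=409, 40–49=1891, 50–59=1108, 60–69=884
After projecting period 3:
Births: 792 * 0.342 = 271, 409 * 0.187 = 76, 1891 * 0.18 = 340 → 687
Band 2: 697 * 0.964 = 672
Band 3: 1000 * 0.965 = 965
Band 4: 792 * 0.963 = 763
Band 5: 409 * 0.974 = 398
Band 6: 1891 * 0.97 = 1834
Band 7: 1108 * 0.921 = 1020
Net migration: Band 3 + 10 → 975; Band 5 + 90 → 488
Population now: 0–9=687, 10–19=672, 20–29=975, 30–39=763, 40–49=488, 50–59=1834, 60–69=1020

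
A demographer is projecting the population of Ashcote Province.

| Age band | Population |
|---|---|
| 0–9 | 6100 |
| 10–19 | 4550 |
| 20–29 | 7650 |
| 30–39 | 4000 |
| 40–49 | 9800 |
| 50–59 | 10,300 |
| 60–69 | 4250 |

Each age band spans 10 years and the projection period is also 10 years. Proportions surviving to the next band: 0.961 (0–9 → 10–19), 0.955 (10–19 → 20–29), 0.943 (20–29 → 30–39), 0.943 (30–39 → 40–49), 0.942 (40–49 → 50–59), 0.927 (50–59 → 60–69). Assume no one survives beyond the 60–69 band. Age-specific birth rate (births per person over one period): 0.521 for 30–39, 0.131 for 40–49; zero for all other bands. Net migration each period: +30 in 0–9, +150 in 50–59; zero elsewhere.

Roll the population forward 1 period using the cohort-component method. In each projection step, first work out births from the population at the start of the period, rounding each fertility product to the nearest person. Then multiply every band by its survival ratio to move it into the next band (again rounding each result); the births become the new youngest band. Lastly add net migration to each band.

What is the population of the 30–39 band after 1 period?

7214

Call the groups 1 to 7, youngest first.
Period 1:
Births: 4000 × 0.521 = 2084  |  9800 × 0.131 = 1284 → 3368
Group 2: 6100 × 0.961 = 5862
Group 3: 4550 × 0.955 = 4345
Group 4: 7650 × 0.943 = 7214
Group 5: 4000 × 0.943 = 3772
Group 6: 9800 × 0.942 = 9232
Group 7: 10300 × 0.927 = 9548
Net migration: Group 1 + 30 → 3398; Group 6 + 150 → 9382
→ [3398, 5862, 4345, 7214, 3772, 9382, 9548]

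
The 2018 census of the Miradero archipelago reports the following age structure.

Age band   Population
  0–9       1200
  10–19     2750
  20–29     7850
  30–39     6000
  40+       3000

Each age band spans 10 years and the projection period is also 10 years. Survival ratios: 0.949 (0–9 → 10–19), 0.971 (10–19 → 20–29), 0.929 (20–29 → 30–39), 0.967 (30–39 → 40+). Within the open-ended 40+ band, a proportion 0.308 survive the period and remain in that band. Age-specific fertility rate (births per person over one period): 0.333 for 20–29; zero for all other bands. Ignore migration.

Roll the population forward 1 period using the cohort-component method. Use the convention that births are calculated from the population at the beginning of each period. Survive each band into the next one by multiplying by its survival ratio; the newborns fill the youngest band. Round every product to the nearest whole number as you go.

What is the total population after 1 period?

Call the groups 1 to 5, youngest first.
— Period 1 —
Births: 7850 × 0.333 = 2614
Group 2: 1200 × 0.949 = 1139
Group 3: 2750 × 0.971 = 2670
Group 4: 7850 × 0.929 = 7293
Group 5: 6000 × 0.967 + 3000 × 0.308 = 5802 + 924 = 6726
Giving 2614 / 1139 / 2670 / 7293 / 6726.
Total after period 1: 2614 + 1139 + 2670 + 7293 + 6726 = 20442

20442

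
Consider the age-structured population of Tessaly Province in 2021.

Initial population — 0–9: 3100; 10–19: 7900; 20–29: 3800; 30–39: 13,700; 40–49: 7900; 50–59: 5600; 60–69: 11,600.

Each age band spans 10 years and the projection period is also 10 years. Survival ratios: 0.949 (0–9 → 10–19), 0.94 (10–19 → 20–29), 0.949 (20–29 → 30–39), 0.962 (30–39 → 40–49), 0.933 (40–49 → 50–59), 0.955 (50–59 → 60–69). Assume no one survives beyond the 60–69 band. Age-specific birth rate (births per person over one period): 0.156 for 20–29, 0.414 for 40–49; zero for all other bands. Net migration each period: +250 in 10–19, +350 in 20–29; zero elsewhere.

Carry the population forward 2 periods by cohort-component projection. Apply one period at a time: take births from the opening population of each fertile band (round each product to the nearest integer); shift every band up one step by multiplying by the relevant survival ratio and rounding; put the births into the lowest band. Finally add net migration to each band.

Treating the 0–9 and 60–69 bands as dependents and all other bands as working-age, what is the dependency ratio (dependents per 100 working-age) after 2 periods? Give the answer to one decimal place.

(Bands numbered youngest = 1 to oldest = 7.)
Period 1:
Births: 3800 * 0.156 = 593  |  7900 * 0.414 = 3271 → total 3864
Band 2: 3100 * 0.949 = 2942
Band 3: 7900 * 0.94 = 7426
Band 4: 3800 * 0.949 = 3606
Band 5: 13700 * 0.962 = 13179
Band 6: 7900 * 0.933 = 7371
Band 7: 5600 * 0.955 = 5348
Net migration: Band 2 + 250 → 3192; Band 3 + 350 → 7776
Giving 3864 / 3192 / 7776 / 3606 / 13179 / 7371 / 5348.
Period 2:
Births: 7776 * 0.156 = 1213  |  13179 * 0.414 = 5456 → total 6669
Band 2: 3864 * 0.949 = 3667
Band 3: 3192 * 0.94 = 3000
Band 4: 7776 * 0.949 = 7379
Band 5: 3606 * 0.962 = 3469
Band 6: 13179 * 0.933 = 12296
Band 7: 7371 * 0.955 = 7039
Net migration: Band 2 + 250 → 3917; Band 3 + 350 → 3350
Giving 6669 / 3917 / 3350 / 7379 / 3469 / 12296 / 7039.
Dependents (band 0–9 + band 60–69) = 6669 + 7039 = 13708; working-age = 30411; ratio = 13708/30411 × 100 = 45.1

45.1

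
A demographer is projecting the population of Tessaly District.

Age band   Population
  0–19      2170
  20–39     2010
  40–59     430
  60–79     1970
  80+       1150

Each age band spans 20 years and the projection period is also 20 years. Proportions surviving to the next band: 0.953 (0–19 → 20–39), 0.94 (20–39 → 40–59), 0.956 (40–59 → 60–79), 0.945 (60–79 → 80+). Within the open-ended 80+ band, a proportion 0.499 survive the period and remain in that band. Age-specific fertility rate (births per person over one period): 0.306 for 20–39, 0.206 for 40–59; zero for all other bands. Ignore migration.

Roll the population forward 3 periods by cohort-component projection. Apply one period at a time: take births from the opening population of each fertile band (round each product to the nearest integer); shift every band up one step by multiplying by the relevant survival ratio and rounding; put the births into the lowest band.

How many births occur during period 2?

1022

Numbering the bands 1..5 from youngest to oldest:
[period 1]
Births: 2010 × 0.306 = 615, 430 × 0.206 = 89 → total 704
Band 2: 2170 × 0.953 = 2068
Band 3: 2010 × 0.94 = 1889
Band 4: 430 × 0.956 = 411
Band 5: 1970 × 0.945 + 1150 × 0.499 = 1862 + 574 = 2436
→ [704, 2068, 1889, 411, 2436]
[period 2]
Births: 2068 × 0.306 = 633, 1889 × 0.206 = 389 → total 1022
Band 2: 704 × 0.953 = 671
Band 3: 2068 × 0.94 = 1944
Band 4: 1889 × 0.956 = 1806
Band 5: 411 × 0.945 + 2436 × 0.499 = 388 + 1216 = 1604
→ [1022, 671, 1944, 1806, 1604]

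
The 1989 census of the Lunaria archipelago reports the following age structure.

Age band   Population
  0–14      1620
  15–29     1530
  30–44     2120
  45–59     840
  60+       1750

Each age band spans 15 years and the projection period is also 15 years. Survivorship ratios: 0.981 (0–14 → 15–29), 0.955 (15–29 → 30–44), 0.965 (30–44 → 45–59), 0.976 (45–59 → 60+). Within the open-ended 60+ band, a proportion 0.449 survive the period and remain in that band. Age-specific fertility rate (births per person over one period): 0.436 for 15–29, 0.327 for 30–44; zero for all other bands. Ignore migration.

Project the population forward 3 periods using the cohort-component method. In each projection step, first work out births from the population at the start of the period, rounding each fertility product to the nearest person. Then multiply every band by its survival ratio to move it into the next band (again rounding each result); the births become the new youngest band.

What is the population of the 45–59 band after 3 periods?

1464

(Bands numbered youngest = 1 to oldest = 5.)
After projecting period 1:
Births: 1530 × 0.436 = 667 ; 2120 × 0.327 = 693 → 1360
Band 2: 1620 × 0.981 = 1589
Band 3: 1530 × 0.955 = 1461
Band 4: 2120 × 0.965 = 2046
Band 5: 840 × 0.976 + 1750 × 0.449 = 820 + 786 = 1606
Population now: 0–14=1360, 15–29=1589, 30–44=1461, 45–59=2046, 60+=1606
After projecting period 2:
Births: 1589 × 0.436 = 693 ; 1461 × 0.327 = 478 → 1171
Band 2: 1360 × 0.981 = 1334
Band 3: 1589 × 0.955 = 1517
Band 4: 1461 × 0.965 = 1410
Band 5: 2046 × 0.976 + 1606 × 0.449 = 1997 + 721 = 2718
Population now: 0–14=1171, 15–29=1334, 30–44=1517, 45–59=1410, 60+=2718
After projecting period 3:
Births: 1334 × 0.436 = 582 ; 1517 × 0.327 = 496 → 1078
Band 2: 1171 × 0.981 = 1149
Band 3: 1334 × 0.955 = 1274
Band 4: 1517 × 0.965 = 1464
Band 5: 1410 × 0.976 + 2718 × 0.449 = 1376 + 1220 = 2596
Population now: 0–14=1078, 15–29=1149, 30–44=1274, 45–59=1464, 60+=2596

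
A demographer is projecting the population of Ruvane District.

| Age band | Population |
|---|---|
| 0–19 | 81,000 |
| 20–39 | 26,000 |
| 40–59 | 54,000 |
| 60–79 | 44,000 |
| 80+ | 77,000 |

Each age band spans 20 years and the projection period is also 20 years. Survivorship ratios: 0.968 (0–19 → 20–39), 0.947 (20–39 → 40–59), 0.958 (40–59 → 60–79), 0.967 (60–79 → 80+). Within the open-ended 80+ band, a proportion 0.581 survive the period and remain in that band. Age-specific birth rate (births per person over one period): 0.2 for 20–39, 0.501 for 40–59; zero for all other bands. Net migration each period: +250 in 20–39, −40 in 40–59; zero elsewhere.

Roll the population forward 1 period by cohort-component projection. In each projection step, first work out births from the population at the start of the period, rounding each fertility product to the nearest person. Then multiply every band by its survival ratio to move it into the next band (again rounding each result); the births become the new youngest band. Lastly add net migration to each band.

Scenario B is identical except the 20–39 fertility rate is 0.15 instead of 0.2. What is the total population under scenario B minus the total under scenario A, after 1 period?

— Period 1 —
Births: 26000 * 0.2 = 5200 ; 54000 * 0.501 = 27054 → 32254
20–39: 81000 * 0.968 = 78408
40–59: 26000 * 0.947 = 24622
60–79: 54000 * 0.958 = 51732
80+: 44000 * 0.967 + 77000 * 0.581 = 42548 + 44737 = 87285
Net migration: 20–39 + 250 → 78658; 40–59 − 40 → 24582
→ [32254, 78658, 24582, 51732, 87285]
Scenario A total after 1 period: 274511
Scenario B projection —
— Period 1 —
Births: 26000 * 0.15 = 3900 ; 54000 * 0.501 = 27054 → 30954
20–39: 81000 * 0.968 = 78408
40–59: 26000 * 0.947 = 24622
60–79: 54000 * 0.958 = 51732
80+: 44000 * 0.967 + 77000 * 0.581 = 42548 + 44737 = 87285
Net migration: 20–39 + 250 → 78658; 40–59 − 40 → 24582
→ [30954, 78658, 24582, 51732, 87285]
Scenario B total after 1 period: 273211
Difference B − A = 273211 − 274511 = -1300

-1300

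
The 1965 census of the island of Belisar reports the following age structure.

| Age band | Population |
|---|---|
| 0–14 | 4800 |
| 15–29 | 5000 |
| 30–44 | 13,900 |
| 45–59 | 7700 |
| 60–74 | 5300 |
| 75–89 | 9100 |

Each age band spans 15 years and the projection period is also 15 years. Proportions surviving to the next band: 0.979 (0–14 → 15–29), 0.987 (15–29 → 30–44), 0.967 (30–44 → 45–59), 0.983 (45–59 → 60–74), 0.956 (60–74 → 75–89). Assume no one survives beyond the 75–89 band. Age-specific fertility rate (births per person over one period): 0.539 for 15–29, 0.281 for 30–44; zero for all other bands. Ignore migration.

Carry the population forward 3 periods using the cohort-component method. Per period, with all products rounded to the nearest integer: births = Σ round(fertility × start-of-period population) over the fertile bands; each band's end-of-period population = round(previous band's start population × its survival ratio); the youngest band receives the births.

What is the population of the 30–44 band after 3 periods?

6378

Let band 1 be 0–14 through band 6 = 75–89.
After projecting period 1:
Births: 5000 × 0.539 = 2695, 13900 × 0.281 = 3906 → 6601
Band 2: 4800 × 0.979 = 4699
Band 3: 5000 × 0.987 = 4935
Band 4: 13900 × 0.967 = 13441
Band 5: 7700 × 0.983 = 7569
Band 6: 5300 × 0.956 = 5067
→ [6601, 4699, 4935, 13441, 7569, 5067]
After projecting period 2:
Births: 4699 × 0.539 = 2533, 4935 × 0.281 = 1387 → 3920
Band 2: 6601 × 0.979 = 6462
Band 3: 4699 × 0.987 = 4638
Band 4: 4935 × 0.967 = 4772
Band 5: 13441 × 0.983 = 13213
Band 6: 7569 × 0.956 = 7236
→ [3920, 6462, 4638, 4772, 13213, 7236]
After projecting period 3:
Births: 6462 × 0.539 = 3483, 4638 × 0.281 = 1303 → 4786
Band 2: 3920 × 0.979 = 3838
Band 3: 6462 × 0.987 = 6378
Band 4: 4638 × 0.967 = 4485
Band 5: 4772 × 0.983 = 4691
Band 6: 13213 × 0.956 = 12632
→ [4786, 3838, 6378, 4485, 4691, 12632]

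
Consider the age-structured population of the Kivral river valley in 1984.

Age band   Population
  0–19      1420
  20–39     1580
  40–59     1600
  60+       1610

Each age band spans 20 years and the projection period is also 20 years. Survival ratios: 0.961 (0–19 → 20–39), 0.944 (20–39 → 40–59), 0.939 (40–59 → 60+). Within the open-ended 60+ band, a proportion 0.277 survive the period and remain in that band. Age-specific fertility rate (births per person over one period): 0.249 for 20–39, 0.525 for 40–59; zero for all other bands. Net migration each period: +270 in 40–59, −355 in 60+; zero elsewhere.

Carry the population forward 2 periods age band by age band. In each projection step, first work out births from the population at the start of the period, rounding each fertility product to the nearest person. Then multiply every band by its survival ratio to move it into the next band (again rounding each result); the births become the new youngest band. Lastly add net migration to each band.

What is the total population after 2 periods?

5750

Let group 1 be 0–19 through group 4 = 60+.
Period 1:
Births: 1580 × 0.249 = 393  |  1600 × 0.525 = 840 → 1233
Group 2: 1420 × 0.961 = 1365
Group 3: 1580 × 0.944 = 1492
Group 4: 1600 × 0.939 + 1610 × 0.277 = 1502 + 446 = 1948
Net migration: Group 3 + 270 → 1762; Group 4 − 355 → 1593
Population now: 0–19=1233, 20–39=1365, 40–59=1762, 60+=1593
Period 2:
Births: 1365 × 0.249 = 340  |  1762 × 0.525 = 925 → 1265
Group 2: 1233 × 0.961 = 1185
Group 3: 1365 × 0.944 = 1289
Group 4: 1762 × 0.939 + 1593 × 0.277 = 1655 + 441 = 2096
Net migration: Group 3 + 270 → 1559; Group 4 − 355 → 1741
Population now: 0–19=1265, 20–39=1185, 40–59=1559, 60+=1741
Total after period 2: 1265 + 1185 + 1559 + 1741 = 5750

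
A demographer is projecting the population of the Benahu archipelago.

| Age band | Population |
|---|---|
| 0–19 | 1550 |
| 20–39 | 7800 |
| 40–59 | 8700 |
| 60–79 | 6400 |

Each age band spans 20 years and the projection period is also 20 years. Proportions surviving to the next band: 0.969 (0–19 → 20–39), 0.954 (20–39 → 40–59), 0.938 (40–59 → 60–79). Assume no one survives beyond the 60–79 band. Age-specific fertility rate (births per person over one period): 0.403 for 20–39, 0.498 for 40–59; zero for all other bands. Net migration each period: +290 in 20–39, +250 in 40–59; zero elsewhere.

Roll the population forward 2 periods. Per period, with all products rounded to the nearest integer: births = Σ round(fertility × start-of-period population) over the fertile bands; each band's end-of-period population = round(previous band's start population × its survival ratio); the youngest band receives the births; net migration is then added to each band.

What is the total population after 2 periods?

Call the groups 1 to 4, youngest first.
After projecting period 1:
Births: 7800 × 0.403 = 3143, 8700 × 0.498 = 4333 ⇒ total 7476
Group 2: 1550 × 0.969 = 1502
Group 3: 7800 × 0.954 = 7441
Group 4: 8700 × 0.938 = 8161
Net migration: Group 2 + 290 → 1792; Group 3 + 250 → 7691
Population now: 0–19=7476, 20–39=1792, 40–59=7691, 60–79=8161
After projecting period 2:
Births: 1792 × 0.403 = 722, 7691 × 0.498 = 3830 ⇒ total 4552
Group 2: 7476 × 0.969 = 7244
Group 3: 1792 × 0.954 = 1710
Group 4: 7691 × 0.938 = 7214
Net migration: Group 2 + 290 → 7534; Group 3 + 250 → 1960
Population now: 0–19=4552, 20–39=7534, 40–59=1960, 60–79=7214
Total after period 2: 4552 + 7534 + 1960 + 7214 = 21260

21260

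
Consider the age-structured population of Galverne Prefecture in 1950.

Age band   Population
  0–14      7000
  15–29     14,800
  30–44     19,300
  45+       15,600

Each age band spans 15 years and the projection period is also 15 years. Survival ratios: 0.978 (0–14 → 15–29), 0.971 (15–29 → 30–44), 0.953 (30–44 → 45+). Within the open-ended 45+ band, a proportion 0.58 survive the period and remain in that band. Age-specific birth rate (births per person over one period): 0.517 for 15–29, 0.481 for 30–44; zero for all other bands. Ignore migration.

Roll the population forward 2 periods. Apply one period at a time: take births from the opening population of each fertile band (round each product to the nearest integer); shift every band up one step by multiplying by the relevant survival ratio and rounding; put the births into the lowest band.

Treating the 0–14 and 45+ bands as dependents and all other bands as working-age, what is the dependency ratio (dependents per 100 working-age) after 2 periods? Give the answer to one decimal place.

[period 1]
Births: 14800 × 0.517 = 7652 ; 19300 × 0.481 = 9283 — total 16935
15–29: 7000 × 0.978 = 6846
30–44: 14800 × 0.971 = 14371
45+: 19300 × 0.953 + 15600 × 0.58 = 18393 + 9048 = 27441
Giving 16935 / 6846 / 14371 / 27441.
[period 2]
Births: 6846 × 0.517 = 3539 ; 14371 × 0.481 = 6912 — total 10451
15–29: 16935 × 0.978 = 16562
30–44: 6846 × 0.971 = 6647
45+: 14371 × 0.953 + 27441 × 0.58 = 13696 + 15916 = 29612
Giving 10451 / 16562 / 6647 / 29612.
Dependents (band 0–14 + band 45+) = 10451 + 29612 = 40063; working-age = 23209; ratio = 40063/23209 × 100 = 172.6

172.6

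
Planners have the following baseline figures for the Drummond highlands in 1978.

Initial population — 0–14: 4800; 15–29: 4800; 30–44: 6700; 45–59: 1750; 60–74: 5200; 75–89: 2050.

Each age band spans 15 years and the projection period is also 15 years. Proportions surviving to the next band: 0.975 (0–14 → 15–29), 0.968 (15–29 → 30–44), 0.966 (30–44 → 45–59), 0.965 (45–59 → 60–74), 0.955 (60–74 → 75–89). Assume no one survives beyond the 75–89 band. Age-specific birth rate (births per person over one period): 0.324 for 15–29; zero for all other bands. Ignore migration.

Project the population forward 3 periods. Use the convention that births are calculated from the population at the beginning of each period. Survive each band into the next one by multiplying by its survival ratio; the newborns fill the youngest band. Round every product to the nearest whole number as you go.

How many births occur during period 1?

1555

[period 1]
Births: 4800 × 0.324 = 1555
15–29: 4800 × 0.975 = 4680
30–44: 4800 × 0.968 = 4646
45–59: 6700 × 0.966 = 6472
60–74: 1750 × 0.965 = 1689
75–89: 5200 × 0.955 = 4966
Giving 1555 / 4680 / 4646 / 6472 / 1689 / 4966.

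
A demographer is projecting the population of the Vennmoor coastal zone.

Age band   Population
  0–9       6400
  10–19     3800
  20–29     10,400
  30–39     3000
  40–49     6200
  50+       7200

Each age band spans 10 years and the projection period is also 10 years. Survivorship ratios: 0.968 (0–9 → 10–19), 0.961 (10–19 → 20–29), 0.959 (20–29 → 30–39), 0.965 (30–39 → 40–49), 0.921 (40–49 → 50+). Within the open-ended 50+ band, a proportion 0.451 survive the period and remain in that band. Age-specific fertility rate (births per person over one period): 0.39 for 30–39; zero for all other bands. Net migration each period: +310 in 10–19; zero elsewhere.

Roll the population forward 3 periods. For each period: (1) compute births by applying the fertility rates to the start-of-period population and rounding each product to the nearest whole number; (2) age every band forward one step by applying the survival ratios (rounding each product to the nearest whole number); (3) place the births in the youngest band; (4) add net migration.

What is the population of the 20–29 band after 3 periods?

Let band 1 be 0–9 through band 6 = 50+.
[period 1]
Births: 3000 × 0.39 = 1170
Band 2: 6400 × 0.968 = 6195
Band 3: 3800 × 0.961 = 3652
Band 4: 10400 × 0.959 = 9974
Band 5: 3000 × 0.965 = 2895
Band 6: 6200 × 0.921 + 7200 × 0.451 = 5710 + 3247 = 8957
Net migration: Band 2 + 310 → 6505
End of period: [1170, 6505, 3652, 9974, 2895, 8957]
[period 2]
Births: 9974 × 0.39 = 3890
Band 2: 1170 × 0.968 = 1133
Band 3: 6505 × 0.961 = 6251
Band 4: 3652 × 0.959 = 3502
Band 5: 9974 × 0.965 = 9625
Band 6: 2895 × 0.921 + 8957 × 0.451 = 2666 + 4040 = 6706
Net migration: Band 2 + 310 → 1443
End of period: [3890, 1443, 6251, 3502, 9625, 6706]
[period 3]
Births: 3502 × 0.39 = 1366
Band 2: 3890 × 0.968 = 3766
Band 3: 1443 × 0.961 = 1387
Band 4: 6251 × 0.959 = 5995
Band 5: 3502 × 0.965 = 3379
Band 6: 9625 × 0.921 + 6706 × 0.451 = 8865 + 3024 = 11889
Net migration: Band 2 + 310 → 4076
End of period: [1366, 4076, 1387, 5995, 3379, 11889]

1387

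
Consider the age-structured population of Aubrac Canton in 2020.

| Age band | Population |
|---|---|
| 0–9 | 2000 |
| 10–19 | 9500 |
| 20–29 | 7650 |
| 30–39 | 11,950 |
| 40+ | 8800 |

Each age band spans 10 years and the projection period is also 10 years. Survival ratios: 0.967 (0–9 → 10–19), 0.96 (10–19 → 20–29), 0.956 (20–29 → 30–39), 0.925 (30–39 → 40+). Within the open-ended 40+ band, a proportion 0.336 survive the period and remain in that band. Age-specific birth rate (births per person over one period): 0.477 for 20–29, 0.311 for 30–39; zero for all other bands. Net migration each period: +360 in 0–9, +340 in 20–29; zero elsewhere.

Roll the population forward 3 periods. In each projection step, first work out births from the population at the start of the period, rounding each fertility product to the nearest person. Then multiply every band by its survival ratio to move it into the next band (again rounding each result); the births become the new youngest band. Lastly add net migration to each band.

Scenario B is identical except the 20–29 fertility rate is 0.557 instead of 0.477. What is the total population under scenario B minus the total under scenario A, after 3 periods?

1477

Period 1.
Births: 7650 × 0.477 = 3649 ; 11950 × 0.311 = 3716 → 7365
10–19: 2000 × 0.967 = 1934
20–29: 9500 × 0.96 = 9120
30–39: 7650 × 0.956 = 7313
40+: 11950 × 0.925 + 8800 × 0.336 = 11054 + 2957 = 14011
Net migration: 0–9 + 360 → 7725; 20–29 + 340 → 9460
End of period: [7725, 1934, 9460, 7313, 14011]
Period 2.
Births: 9460 × 0.477 = 4512 ; 7313 × 0.311 = 2274 → 6786
10–19: 7725 × 0.967 = 7470
20–29: 1934 × 0.96 = 1857
30–39: 9460 × 0.956 = 9044
40+: 7313 × 0.925 + 14011 × 0.336 = 6765 + 4708 = 11473
Net migration: 0–9 + 360 → 7146; 20–29 + 340 → 2197
End of period: [7146, 7470, 2197, 9044, 11473]
Period 3.
Births: 2197 × 0.477 = 1048 ; 9044 × 0.311 = 2813 → 3861
10–19: 7146 × 0.967 = 6910
20–29: 7470 × 0.96 = 7171
30–39: 2197 × 0.956 = 2100
40+: 9044 × 0.925 + 11473 × 0.336 = 8366 + 3855 = 12221
Net migration: 0–9 + 360 → 4221; 20–29 + 340 → 7511
End of period: [4221, 6910, 7511, 2100, 12221]
Scenario A total after 3 periods: 32963
Scenario B projection —
Period 1.
Births: 7650 × 0.557 = 4261 ; 11950 × 0.311 = 3716 → 7977
10–19: 2000 × 0.967 = 1934
20–29: 9500 × 0.96 = 9120
30–39: 7650 × 0.956 = 7313
40+: 11950 × 0.925 + 8800 × 0.336 = 11054 + 2957 = 14011
Net migration: 0–9 + 360 → 8337; 20–29 + 340 → 9460
End of period: [8337, 1934, 9460, 7313, 14011]
Period 2.
Births: 9460 × 0.557 = 5269 ; 7313 × 0.311 = 2274 → 7543
10–19: 8337 × 0.967 = 8062
20–29: 1934 × 0.96 = 1857
30–39: 9460 × 0.956 = 9044
40+: 7313 × 0.925 + 14011 × 0.336 = 6765 + 4708 = 11473
Net migration: 0–9 + 360 → 7903; 20–29 + 340 → 2197
End of period: [7903, 8062, 2197, 9044, 11473]
Period 3.
Births: 2197 × 0.557 = 1224 ; 9044 × 0.311 = 2813 → 4037
10–19: 7903 × 0.967 = 7642
20–29: 8062 × 0.96 = 7740
30–39: 2197 × 0.956 = 2100
40+: 9044 × 0.925 + 11473 × 0.336 = 8366 + 3855 = 12221
Net migration: 0–9 + 360 → 4397; 20–29 + 340 → 8080
End of period: [4397, 7642, 8080, 2100, 12221]
Scenario B total after 3 periods: 34440
Difference B − A = 34440 − 32963 = 1477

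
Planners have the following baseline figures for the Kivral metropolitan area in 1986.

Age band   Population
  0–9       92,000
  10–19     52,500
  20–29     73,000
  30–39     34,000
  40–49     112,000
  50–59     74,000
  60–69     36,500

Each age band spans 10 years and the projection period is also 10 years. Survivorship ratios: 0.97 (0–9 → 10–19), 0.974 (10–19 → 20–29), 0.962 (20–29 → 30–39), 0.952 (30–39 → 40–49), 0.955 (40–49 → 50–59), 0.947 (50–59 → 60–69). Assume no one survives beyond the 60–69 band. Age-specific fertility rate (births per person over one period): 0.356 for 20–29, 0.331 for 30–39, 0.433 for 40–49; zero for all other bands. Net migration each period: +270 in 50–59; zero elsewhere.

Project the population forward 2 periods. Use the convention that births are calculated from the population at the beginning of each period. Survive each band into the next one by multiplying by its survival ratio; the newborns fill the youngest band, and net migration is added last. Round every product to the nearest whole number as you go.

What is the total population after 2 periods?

474325

After projecting period 1:
Births: 73000 * 0.356 = 25988, 34000 * 0.331 = 11254, 112000 * 0.433 = 48496 ⇒ total 85738
10–19: 92000 * 0.97 = 89240
20–29: 52500 * 0.974 = 51135
30–39: 73000 * 0.962 = 70226
40–49: 34000 * 0.952 = 32368
50–59: 112000 * 0.955 = 106960
60–69: 74000 * 0.947 = 70078
Net migration: 50–59 + 270 → 107230
Population now: 0–9=85738, 10–19=89240, 20–29=51135, 30–39=70226, 40–49=32368, 50–59=107230, 60–69=70078
After projecting period 2:
Births: 51135 * 0.356 = 18204, 70226 * 0.331 = 23245, 32368 * 0.433 = 14015 ⇒ total 55464
10–19: 85738 * 0.97 = 83166
20–29: 89240 * 0.974 = 86920
30–39: 51135 * 0.962 = 49192
40–49: 70226 * 0.952 = 66855
50–59: 32368 * 0.955 = 30911
60–69: 107230 * 0.947 = 101547
Net migration: 50–59 + 270 → 31181
Population now: 0–9=55464, 10–19=83166, 20–29=86920, 30–39=49192, 40–49=66855, 50–59=31181, 60–69=101547
Total after period 2: 55464 + 83166 + 86920 + 49192 + 66855 + 31181 + 101547 = 474325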